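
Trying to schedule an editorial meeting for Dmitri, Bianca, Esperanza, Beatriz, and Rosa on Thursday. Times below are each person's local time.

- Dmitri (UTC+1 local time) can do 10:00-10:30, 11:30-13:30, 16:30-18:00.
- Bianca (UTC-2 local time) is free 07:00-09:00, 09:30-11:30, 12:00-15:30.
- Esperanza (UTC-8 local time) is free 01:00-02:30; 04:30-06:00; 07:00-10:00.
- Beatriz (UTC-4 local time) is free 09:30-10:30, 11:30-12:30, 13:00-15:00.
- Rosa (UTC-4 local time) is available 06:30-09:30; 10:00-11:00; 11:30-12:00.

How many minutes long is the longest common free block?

30

Dmitri in UTC: 09:00-09:30, 10:30-12:30, 15:30-17:00 (subtract 1h to convert from UTC+1).
Bianca in UTC: 09:00-11:00, 11:30-13:30, 14:00-17:30 (add 2h to convert from UTC-2).
Esperanza in UTC: 09:00-10:30, 12:30-14:00, 15:00-18:00 (add 8h to convert from UTC-8).
Beatriz in UTC: 13:30-14:30, 15:30-16:30, 17:00-19:00 (add 4h to convert from UTC-4).
Rosa in UTC: 10:30-13:30, 14:00-15:00, 15:30-16:00 (add 4h to convert from UTC-4).
Dmitri ∩ Bianca: 09:00-09:30, 10:30-11:00, 11:30-12:30, 15:30-17:00.
Dmitri ∩ Bianca ∩ Esperanza: 09:00-09:30, 15:30-17:00.
Dmitri ∩ Bianca ∩ Esperanza ∩ Beatriz: 15:30-16:30.
Dmitri ∩ Bianca ∩ Esperanza ∩ Beatriz ∩ Rosa: 15:30-16:00.
The longest is 15:30-16:00 at 30 minutes.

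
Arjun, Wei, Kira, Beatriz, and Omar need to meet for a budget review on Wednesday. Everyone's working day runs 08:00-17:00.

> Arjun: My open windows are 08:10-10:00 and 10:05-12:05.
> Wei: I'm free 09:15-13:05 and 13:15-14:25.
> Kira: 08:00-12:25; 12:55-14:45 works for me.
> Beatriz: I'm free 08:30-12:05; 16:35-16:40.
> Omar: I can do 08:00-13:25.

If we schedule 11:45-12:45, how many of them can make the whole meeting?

Wei and Omar can make the full 11:45-12:45 slot — that's 2.

2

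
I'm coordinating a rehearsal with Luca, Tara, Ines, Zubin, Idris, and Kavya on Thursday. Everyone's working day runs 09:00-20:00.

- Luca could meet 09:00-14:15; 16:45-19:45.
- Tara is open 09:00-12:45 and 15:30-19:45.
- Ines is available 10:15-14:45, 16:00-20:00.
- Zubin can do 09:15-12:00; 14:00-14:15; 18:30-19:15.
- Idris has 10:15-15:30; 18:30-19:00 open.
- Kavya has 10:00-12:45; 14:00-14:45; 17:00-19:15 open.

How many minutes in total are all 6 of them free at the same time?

135

Luca ∩ Tara: 09:00-12:45, 16:45-19:45.
Luca ∩ Tara ∩ Ines: 10:15-12:45, 16:45-19:45.
Luca ∩ Tara ∩ Ines ∩ Zubin: 10:15-12:00, 18:30-19:15.
Luca ∩ Tara ∩ Ines ∩ Zubin ∩ Idris: 10:15-12:00, 18:30-19:00.
Luca ∩ Tara ∩ Ines ∩ Zubin ∩ Idris ∩ Kavya: 10:15-12:00, 18:30-19:00.
Those are the intersection windows.
Summing the common windows: 105 + 30 = 135 minutes.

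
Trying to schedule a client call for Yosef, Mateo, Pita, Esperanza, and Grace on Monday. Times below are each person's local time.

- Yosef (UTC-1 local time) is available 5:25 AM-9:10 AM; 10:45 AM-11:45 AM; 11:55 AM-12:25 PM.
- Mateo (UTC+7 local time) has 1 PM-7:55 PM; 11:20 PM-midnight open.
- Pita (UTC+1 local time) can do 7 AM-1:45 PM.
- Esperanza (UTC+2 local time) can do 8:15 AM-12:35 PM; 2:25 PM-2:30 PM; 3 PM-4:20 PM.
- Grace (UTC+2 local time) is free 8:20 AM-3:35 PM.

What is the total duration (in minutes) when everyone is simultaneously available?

Yosef in UTC: 06:25-10:10, 11:45-12:45, 12:55-13:25 (add 1h to convert from UTC-1).
Mateo in UTC: 06:00-12:55, 16:20-17:00 (subtract 7h to convert from UTC+7).
Pita in UTC: 06:00-12:45 (subtract 1h to convert from UTC+1).
Esperanza in UTC: 06:15-10:35, 12:25-12:30, 13:00-14:20 (subtract 2h to convert from UTC+2).
Grace in UTC: 06:20-13:35 (subtract 2h to convert from UTC+2).
Yosef ∩ Mateo: 06:25-10:10, 11:45-12:45.
Yosef ∩ Mateo ∩ Pita: 06:25-10:10, 11:45-12:45.
Yosef ∩ Mateo ∩ Pita ∩ Esperanza: 06:25-10:10, 12:25-12:30.
Yosef ∩ Mateo ∩ Pita ∩ Esperanza ∩ Grace: 06:25-10:10, 12:25-12:30.
Summing the common windows: 225 + 5 = 230 minutes.

230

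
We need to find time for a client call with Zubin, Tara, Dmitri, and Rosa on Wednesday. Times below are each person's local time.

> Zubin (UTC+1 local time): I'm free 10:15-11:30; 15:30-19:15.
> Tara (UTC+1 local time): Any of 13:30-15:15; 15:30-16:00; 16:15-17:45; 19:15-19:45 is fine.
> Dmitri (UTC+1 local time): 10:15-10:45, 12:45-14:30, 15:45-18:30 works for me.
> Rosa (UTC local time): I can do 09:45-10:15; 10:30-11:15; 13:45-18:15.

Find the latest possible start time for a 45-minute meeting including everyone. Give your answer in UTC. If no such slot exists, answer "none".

16:00

Zubin in UTC: 09:15-10:30, 14:30-18:15 (subtract 1h to convert from UTC+1).
Tara in UTC: 12:30-14:15, 14:30-15:00, 15:15-16:45, 18:15-18:45 (subtract 1h to convert from UTC+1).
Dmitri in UTC: 09:15-09:45, 11:45-13:30, 14:45-17:30 (subtract 1h to convert from UTC+1).
Rosa in UTC: 09:45-10:15, 10:30-11:15, 13:45-18:15.
Zubin ∩ Tara: 14:30-15:00, 15:15-16:45.
Zubin ∩ Tara ∩ Dmitri: 14:45-15:00, 15:15-16:45.
Zubin ∩ Tara ∩ Dmitri ∩ Rosa: 14:45-15:00, 15:15-16:45.
The last common window of at least 45 minutes is 15:15-16:45; a 45-minute meeting can start as late as 16:00 and still end by 16:45.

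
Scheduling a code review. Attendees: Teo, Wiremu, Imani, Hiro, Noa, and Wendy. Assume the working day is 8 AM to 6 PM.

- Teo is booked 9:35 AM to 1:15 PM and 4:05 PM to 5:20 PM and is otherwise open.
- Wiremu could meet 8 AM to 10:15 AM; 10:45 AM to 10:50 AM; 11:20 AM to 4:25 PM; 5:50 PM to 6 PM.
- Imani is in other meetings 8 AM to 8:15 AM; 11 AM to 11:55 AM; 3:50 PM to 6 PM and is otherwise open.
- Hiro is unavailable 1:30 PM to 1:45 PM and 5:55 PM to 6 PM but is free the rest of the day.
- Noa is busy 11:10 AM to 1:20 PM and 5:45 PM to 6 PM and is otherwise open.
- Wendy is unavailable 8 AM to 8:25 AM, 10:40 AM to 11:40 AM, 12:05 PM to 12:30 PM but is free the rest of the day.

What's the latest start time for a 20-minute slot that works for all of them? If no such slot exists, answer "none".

15:30

Teo free: 08:00-09:35, 13:15-16:05, 17:20-18:00 (invert busy blocks within the working day).
Wiremu free: 08:00-10:15, 10:45-10:50, 11:20-16:25, 17:50-18:00.
Imani free: 08:15-11:00, 11:55-15:50 (invert busy blocks within the working day).
Hiro free: 08:00-13:30, 13:45-17:55 (invert busy blocks within the working day).
Noa free: 08:00-11:10, 13:20-17:45 (invert busy blocks within the working day).
Wendy free: 08:25-10:40, 11:40-12:05, 12:30-18:00 (invert busy blocks within the working day).
Teo ∩ Wiremu: 08:00-09:35, 13:15-16:05, 17:50-18:00.
Teo ∩ Wiremu ∩ Imani: 08:15-09:35, 13:15-15:50.
Teo ∩ Wiremu ∩ Imani ∩ Hiro: 08:15-09:35, 13:15-13:30, 13:45-15:50.
Teo ∩ Wiremu ∩ Imani ∩ Hiro ∩ Noa: 08:15-09:35, 13:20-13:30, 13:45-15:50.
Teo ∩ Wiremu ∩ Imani ∩ Hiro ∩ Noa ∩ Wendy: 08:25-09:35, 13:20-13:30, 13:45-15:50.
The last common window of at least 20 minutes is 13:45-15:50; a 20-minute meeting can start as late as 15:30 and still end by 15:50.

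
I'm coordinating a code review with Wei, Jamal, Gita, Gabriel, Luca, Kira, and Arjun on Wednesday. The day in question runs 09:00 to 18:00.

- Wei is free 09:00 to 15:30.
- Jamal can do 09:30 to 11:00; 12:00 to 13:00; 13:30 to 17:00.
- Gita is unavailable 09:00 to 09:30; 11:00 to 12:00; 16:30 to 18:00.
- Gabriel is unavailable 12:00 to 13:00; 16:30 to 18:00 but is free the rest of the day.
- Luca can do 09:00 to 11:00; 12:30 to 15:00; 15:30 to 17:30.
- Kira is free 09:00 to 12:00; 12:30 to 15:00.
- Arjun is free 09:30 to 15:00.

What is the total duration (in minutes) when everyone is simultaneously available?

Wei free: 09:00-15:30.
Jamal free: 09:30-11:00, 12:00-13:00, 13:30-17:00.
Gita free: 09:30-11:00, 12:00-16:30 (invert busy blocks within the working day).
Gabriel free: 09:00-12:00, 13:00-16:30 (invert busy blocks within the working day).
Luca free: 09:00-11:00, 12:30-15:00, 15:30-17:30.
Kira free: 09:00-12:00, 12:30-15:00.
Arjun free: 09:30-15:00.
Wei ∩ Jamal: 09:30-11:00, 12:00-13:00, 13:30-15:30.
Wei ∩ Jamal ∩ Gita: 09:30-11:00, 12:00-13:00, 13:30-15:30.
Wei ∩ Jamal ∩ Gita ∩ Gabriel: 09:30-11:00, 13:30-15:30.
Wei ∩ Jamal ∩ Gita ∩ Gabriel ∩ Luca: 09:30-11:00, 13:30-15:00.
Wei ∩ Jamal ∩ Gita ∩ Gabriel ∩ Luca ∩ Kira: 09:30-11:00, 13:30-15:00.
Wei ∩ Jamal ∩ Gita ∩ Gabriel ∩ Luca ∩ Kira ∩ Arjun: 09:30-11:00, 13:30-15:00.
Summing the common windows: 90 + 90 = 180 minutes.

180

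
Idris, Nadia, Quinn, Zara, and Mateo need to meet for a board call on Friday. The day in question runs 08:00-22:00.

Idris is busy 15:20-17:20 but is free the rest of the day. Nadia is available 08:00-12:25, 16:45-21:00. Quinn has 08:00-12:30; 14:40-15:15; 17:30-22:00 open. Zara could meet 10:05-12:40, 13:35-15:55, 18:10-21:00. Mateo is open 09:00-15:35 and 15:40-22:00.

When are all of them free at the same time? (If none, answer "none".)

Idris free: 08:00-15:20, 17:20-22:00 (invert busy blocks within the working day).
Nadia free: 08:00-12:25, 16:45-21:00.
Quinn free: 08:00-12:30, 14:40-15:15, 17:30-22:00.
Zara free: 10:05-12:40, 13:35-15:55, 18:10-21:00.
Mateo free: 09:00-15:35, 15:40-22:00.
Idris ∩ Nadia: 08:00-12:25, 17:20-21:00.
Idris ∩ Nadia ∩ Quinn: 08:00-12:25, 17:30-21:00.
Idris ∩ Nadia ∩ Quinn ∩ Zara: 10:05-12:25, 18:10-21:00.
Idris ∩ Nadia ∩ Quinn ∩ Zara ∩ Mateo: 10:05-12:25, 18:10-21:00.

10:05-12:25, 18:10-21:00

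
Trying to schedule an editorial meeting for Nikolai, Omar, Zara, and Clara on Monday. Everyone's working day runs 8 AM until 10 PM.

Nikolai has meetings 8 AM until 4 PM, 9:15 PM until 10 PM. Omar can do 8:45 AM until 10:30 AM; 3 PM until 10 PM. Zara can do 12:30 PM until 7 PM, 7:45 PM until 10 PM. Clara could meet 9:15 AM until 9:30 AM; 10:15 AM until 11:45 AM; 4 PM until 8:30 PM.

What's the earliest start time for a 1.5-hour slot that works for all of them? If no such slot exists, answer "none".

16:00

Nikolai free: 16:00-21:15 (invert busy blocks within the working day).
Omar free: 08:45-10:30, 15:00-22:00.
Zara free: 12:30-19:00, 19:45-22:00.
Clara free: 09:15-09:30, 10:15-11:45, 16:00-20:30.
Nikolai ∩ Omar: 16:00-21:15.
Nikolai ∩ Omar ∩ Zara: 16:00-19:00, 19:45-21:15.
Nikolai ∩ Omar ∩ Zara ∩ Clara: 16:00-19:00, 19:45-20:30.
The first common window of at least 90 minutes is 16:00-19:00, so the earliest start is 16:00.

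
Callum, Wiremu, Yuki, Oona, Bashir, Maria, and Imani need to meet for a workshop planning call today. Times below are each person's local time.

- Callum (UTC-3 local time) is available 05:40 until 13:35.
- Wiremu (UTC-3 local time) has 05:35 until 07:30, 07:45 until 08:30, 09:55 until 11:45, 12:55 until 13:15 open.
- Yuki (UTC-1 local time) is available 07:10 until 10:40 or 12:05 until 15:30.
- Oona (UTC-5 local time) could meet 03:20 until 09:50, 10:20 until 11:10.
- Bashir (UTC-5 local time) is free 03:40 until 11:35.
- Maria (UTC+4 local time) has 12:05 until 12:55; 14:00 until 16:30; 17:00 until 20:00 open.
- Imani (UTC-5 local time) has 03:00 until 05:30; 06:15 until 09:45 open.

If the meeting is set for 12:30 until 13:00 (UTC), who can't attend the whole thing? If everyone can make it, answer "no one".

Callum in UTC: 08:40-16:35 (add 3h to convert from UTC-3).
Wiremu in UTC: 08:35-10:30, 10:45-11:30, 12:55-14:45, 15:55-16:15 (add 3h to convert from UTC-3).
Yuki in UTC: 08:10-11:40, 13:05-16:30 (add 1h to convert from UTC-1).
Oona in UTC: 08:20-14:50, 15:20-16:10 (add 5h to convert from UTC-5).
Bashir in UTC: 08:40-16:35 (add 5h to convert from UTC-5).
Maria in UTC: 08:05-08:55, 10:00-12:30, 13:00-16:00 (subtract 4h to convert from UTC+4).
Imani in UTC: 08:00-10:30, 11:15-14:45 (add 5h to convert from UTC-5).
Callum: free for 12:30-13:00. Wiremu: not fully free for 12:30-13:00. Yuki: not fully free for 12:30-13:00. Oona: free for 12:30-13:00. Bashir: free for 12:30-13:00. Maria: not fully free for 12:30-13:00. Imani: free for 12:30-13:00.

Maria, Wiremu, Yuki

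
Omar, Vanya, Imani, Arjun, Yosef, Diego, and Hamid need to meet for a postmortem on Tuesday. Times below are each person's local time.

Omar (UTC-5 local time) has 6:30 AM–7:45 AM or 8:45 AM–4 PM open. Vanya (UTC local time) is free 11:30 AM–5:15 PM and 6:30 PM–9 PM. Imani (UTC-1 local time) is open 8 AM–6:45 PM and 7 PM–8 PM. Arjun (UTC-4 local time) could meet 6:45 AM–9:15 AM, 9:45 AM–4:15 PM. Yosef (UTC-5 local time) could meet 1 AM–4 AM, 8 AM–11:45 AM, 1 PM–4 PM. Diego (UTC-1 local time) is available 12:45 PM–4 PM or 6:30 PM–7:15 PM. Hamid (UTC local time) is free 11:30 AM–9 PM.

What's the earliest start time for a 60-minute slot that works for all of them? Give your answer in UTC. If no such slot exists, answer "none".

13:45

Omar in UTC: 11:30-12:45, 13:45-21:00 (add 5h to convert from UTC-5).
Vanya in UTC: 11:30-17:15, 18:30-21:00.
Imani in UTC: 09:00-19:45, 20:00-21:00 (add 1h to convert from UTC-1).
Arjun in UTC: 10:45-13:15, 13:45-20:15 (add 4h to convert from UTC-4).
Yosef in UTC: 06:00-09:00, 13:00-16:45, 18:00-21:00 (add 5h to convert from UTC-5).
Diego in UTC: 13:45-17:00, 19:30-20:15 (add 1h to convert from UTC-1).
Hamid in UTC: 11:30-21:00.
Omar ∩ Vanya: 11:30-12:45, 13:45-17:15, 18:30-21:00.
Omar ∩ Vanya ∩ Imani: 11:30-12:45, 13:45-17:15, 18:30-19:45, 20:00-21:00.
Omar ∩ Vanya ∩ Imani ∩ Arjun: 11:30-12:45, 13:45-17:15, 18:30-19:45, 20:00-20:15.
Omar ∩ Vanya ∩ Imani ∩ Arjun ∩ Yosef: 13:45-16:45, 18:30-19:45, 20:00-20:15.
Omar ∩ Vanya ∩ Imani ∩ Arjun ∩ Yosef ∩ Diego: 13:45-16:45, 19:30-19:45, 20:00-20:15.
Omar ∩ Vanya ∩ Imani ∩ Arjun ∩ Yosef ∩ Diego ∩ Hamid: 13:45-16:45, 19:30-19:45, 20:00-20:15.
The first common window of at least 60 minutes is 13:45-16:45, so the earliest start is 13:45.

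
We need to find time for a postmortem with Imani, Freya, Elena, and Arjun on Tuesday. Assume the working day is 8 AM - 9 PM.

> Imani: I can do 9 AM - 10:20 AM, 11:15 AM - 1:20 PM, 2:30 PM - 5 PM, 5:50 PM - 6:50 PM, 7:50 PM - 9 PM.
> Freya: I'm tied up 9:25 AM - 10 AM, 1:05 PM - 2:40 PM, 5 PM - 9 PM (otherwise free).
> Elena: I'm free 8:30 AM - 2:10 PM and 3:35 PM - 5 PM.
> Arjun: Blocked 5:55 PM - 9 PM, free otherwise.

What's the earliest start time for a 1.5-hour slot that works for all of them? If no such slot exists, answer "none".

11:15

Imani free: 09:00-10:20, 11:15-13:20, 14:30-17:00, 17:50-18:50, 19:50-21:00.
Freya free: 08:00-09:25, 10:00-13:05, 14:40-17:00 (invert busy blocks within the working day).
Elena free: 08:30-14:10, 15:35-17:00.
Arjun free: 08:00-17:55 (invert busy blocks within the working day).
Imani ∩ Freya: 09:00-09:25, 10:00-10:20, 11:15-13:05, 14:40-17:00.
Imani ∩ Freya ∩ Elena: 09:00-09:25, 10:00-10:20, 11:15-13:05, 15:35-17:00.
Imani ∩ Freya ∩ Elena ∩ Arjun: 09:00-09:25, 10:00-10:20, 11:15-13:05, 15:35-17:00.
Those are the intersection windows.
The first common window of at least 90 minutes is 11:15-13:05, so the earliest start is 11:15.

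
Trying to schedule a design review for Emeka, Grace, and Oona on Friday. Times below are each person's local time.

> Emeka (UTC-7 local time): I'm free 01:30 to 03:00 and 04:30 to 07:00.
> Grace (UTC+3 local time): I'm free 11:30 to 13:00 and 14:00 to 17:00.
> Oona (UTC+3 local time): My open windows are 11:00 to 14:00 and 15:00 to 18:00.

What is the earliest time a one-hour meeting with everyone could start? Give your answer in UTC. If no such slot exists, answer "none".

08:30

Emeka in UTC: 08:30-10:00, 11:30-14:00 (add 7h to convert from UTC-7).
Grace in UTC: 08:30-10:00, 11:00-14:00 (subtract 3h to convert from UTC+3).
Oona in UTC: 08:00-11:00, 12:00-15:00 (subtract 3h to convert from UTC+3).
Emeka ∩ Grace: 08:30-10:00, 11:30-14:00.
Emeka ∩ Grace ∩ Oona: 08:30-10:00, 12:00-14:00.
The first common window of at least 60 minutes is 08:30-10:00, so the earliest start is 08:30.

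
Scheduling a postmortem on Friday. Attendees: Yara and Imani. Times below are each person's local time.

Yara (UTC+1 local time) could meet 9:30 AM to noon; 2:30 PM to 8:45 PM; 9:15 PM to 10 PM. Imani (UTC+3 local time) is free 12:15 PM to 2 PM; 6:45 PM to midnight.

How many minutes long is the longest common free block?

Yara in UTC: 08:30-11:00, 13:30-19:45, 20:15-21:00 (subtract 1h to convert from UTC+1).
Imani in UTC: 09:15-11:00, 15:45-21:00 (subtract 3h to convert from UTC+3).
Yara ∩ Imani: 09:15-11:00, 15:45-19:45, 20:15-21:00.
The longest is 15:45-19:45 at 240 minutes.

240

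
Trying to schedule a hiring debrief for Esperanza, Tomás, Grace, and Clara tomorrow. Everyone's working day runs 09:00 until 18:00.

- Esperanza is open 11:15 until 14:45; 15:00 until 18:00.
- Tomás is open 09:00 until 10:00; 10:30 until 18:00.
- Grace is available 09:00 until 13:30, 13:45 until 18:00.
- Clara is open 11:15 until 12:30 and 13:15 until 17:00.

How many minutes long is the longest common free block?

Esperanza ∩ Tomás: 11:15-14:45, 15:00-18:00.
Esperanza ∩ Tomás ∩ Grace: 11:15-13:30, 13:45-14:45, 15:00-18:00.
Esperanza ∩ Tomás ∩ Grace ∩ Clara: 11:15-12:30, 13:15-13:30, 13:45-14:45, 15:00-17:00.
The longest is 15:00-17:00 at 120 minutes.

120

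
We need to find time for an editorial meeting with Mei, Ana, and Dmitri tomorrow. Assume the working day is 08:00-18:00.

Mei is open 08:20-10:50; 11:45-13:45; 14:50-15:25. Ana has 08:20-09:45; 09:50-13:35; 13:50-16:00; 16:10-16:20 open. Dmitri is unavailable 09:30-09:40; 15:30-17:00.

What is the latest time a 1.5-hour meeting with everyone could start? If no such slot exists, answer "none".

Mei free: 08:20-10:50, 11:45-13:45, 14:50-15:25.
Ana free: 08:20-09:45, 09:50-13:35, 13:50-16:00, 16:10-16:20.
Dmitri free: 08:00-09:30, 09:40-15:30, 17:00-18:00 (invert busy blocks within the working day).
Mei ∩ Ana: 08:20-09:45, 09:50-10:50, 11:45-13:35, 14:50-15:25.
Mei ∩ Ana ∩ Dmitri: 08:20-09:30, 09:40-09:45, 09:50-10:50, 11:45-13:35, 14:50-15:25.
The last common window of at least 90 minutes is 11:45-13:35; a 90-minute meeting can start as late as 12:05 and still end by 13:35.

12:05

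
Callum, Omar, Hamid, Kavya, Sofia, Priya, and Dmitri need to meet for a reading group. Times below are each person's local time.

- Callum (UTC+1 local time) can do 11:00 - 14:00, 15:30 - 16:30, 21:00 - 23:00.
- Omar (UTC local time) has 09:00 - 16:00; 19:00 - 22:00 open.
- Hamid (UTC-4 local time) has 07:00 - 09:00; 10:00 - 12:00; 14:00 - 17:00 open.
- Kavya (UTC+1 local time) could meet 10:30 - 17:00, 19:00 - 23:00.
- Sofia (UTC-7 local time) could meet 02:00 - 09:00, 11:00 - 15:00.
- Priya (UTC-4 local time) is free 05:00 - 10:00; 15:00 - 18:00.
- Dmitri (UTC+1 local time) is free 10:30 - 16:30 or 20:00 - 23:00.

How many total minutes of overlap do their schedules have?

180

Callum in UTC: 10:00-13:00, 14:30-15:30, 20:00-22:00 (subtract 1h to convert from UTC+1).
Omar in UTC: 09:00-16:00, 19:00-22:00.
Hamid in UTC: 11:00-13:00, 14:00-16:00, 18:00-21:00 (add 4h to convert from UTC-4).
Kavya in UTC: 09:30-16:00, 18:00-22:00 (subtract 1h to convert from UTC+1).
Sofia in UTC: 09:00-16:00, 18:00-22:00 (add 7h to convert from UTC-7).
Priya in UTC: 09:00-14:00, 19:00-22:00 (add 4h to convert from UTC-4).
Dmitri in UTC: 09:30-15:30, 19:00-22:00 (subtract 1h to convert from UTC+1).
Callum ∩ Omar: 10:00-13:00, 14:30-15:30, 20:00-22:00.
Callum ∩ Omar ∩ Hamid: 11:00-13:00, 14:30-15:30, 20:00-21:00.
Callum ∩ Omar ∩ Hamid ∩ Kavya: 11:00-13:00, 14:30-15:30, 20:00-21:00.
Callum ∩ Omar ∩ Hamid ∩ Kavya ∩ Sofia: 11:00-13:00, 14:30-15:30, 20:00-21:00.
Callum ∩ Omar ∩ Hamid ∩ Kavya ∩ Sofia ∩ Priya: 11:00-13:00, 20:00-21:00.
Callum ∩ Omar ∩ Hamid ∩ Kavya ∩ Sofia ∩ Priya ∩ Dmitri: 11:00-13:00, 20:00-21:00.
Those are the intersection windows.
Summing the common windows: 120 + 60 = 180 minutes.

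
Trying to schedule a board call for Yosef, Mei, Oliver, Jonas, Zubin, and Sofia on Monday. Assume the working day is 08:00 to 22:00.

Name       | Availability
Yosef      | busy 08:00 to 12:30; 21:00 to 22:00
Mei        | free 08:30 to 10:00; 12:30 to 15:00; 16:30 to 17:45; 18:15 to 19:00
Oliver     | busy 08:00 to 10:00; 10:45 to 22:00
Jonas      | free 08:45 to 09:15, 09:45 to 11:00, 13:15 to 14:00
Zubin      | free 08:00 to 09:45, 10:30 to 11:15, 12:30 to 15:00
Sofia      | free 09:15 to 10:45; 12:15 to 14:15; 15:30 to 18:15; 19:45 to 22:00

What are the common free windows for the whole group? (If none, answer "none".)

none

Yosef free: 12:30-21:00 (invert busy blocks within the working day).
Mei free: 08:30-10:00, 12:30-15:00, 16:30-17:45, 18:15-19:00.
Oliver free: 10:00-10:45 (invert busy blocks within the working day).
Jonas free: 08:45-09:15, 09:45-11:00, 13:15-14:00.
Zubin free: 08:00-09:45, 10:30-11:15, 12:30-15:00.
Sofia free: 09:15-10:45, 12:15-14:15, 15:30-18:15, 19:45-22:00.
Yosef ∩ Mei: 12:30-15:00, 16:30-17:45, 18:15-19:00.
Yosef ∩ Mei ∩ Oliver: ∅.
Yosef ∩ Mei ∩ Oliver ∩ Jonas: ∅.
Yosef ∩ Mei ∩ Oliver ∩ Jonas ∩ Zubin: ∅.
Yosef ∩ Mei ∩ Oliver ∩ Jonas ∩ Zubin ∩ Sofia: ∅.
There is no time when everyone is free.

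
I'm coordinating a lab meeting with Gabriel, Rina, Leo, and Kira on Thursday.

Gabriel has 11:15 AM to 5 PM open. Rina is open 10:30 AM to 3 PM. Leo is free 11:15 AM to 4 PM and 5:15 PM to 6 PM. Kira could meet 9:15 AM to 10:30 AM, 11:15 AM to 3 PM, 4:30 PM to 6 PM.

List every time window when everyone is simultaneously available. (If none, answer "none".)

Gabriel ∩ Rina: 11:15-15:00.
Gabriel ∩ Rina ∩ Leo: 11:15-15:00.
Gabriel ∩ Rina ∩ Leo ∩ Kira: 11:15-15:00.
Those are the intersection windows.

11:15-15:00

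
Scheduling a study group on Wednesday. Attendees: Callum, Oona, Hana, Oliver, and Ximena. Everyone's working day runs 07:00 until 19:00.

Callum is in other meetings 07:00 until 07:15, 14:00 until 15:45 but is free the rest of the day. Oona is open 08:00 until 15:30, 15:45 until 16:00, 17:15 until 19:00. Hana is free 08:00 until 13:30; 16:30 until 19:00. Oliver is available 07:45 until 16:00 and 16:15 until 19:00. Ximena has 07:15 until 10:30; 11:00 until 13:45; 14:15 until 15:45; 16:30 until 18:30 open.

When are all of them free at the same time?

Callum free: 07:15-14:00, 15:45-19:00 (invert busy blocks within the working day).
Oona free: 08:00-15:30, 15:45-16:00, 17:15-19:00.
Hana free: 08:00-13:30, 16:30-19:00.
Oliver free: 07:45-16:00, 16:15-19:00.
Ximena free: 07:15-10:30, 11:00-13:45, 14:15-15:45, 16:30-18:30.
Callum ∩ Oona: 08:00-14:00, 15:45-16:00, 17:15-19:00.
Callum ∩ Oona ∩ Hana: 08:00-13:30, 17:15-19:00.
Callum ∩ Oona ∩ Hana ∩ Oliver: 08:00-13:30, 17:15-19:00.
Callum ∩ Oona ∩ Hana ∩ Oliver ∩ Ximena: 08:00-10:30, 11:00-13:30, 17:15-18:30.

08:00-10:30, 11:00-13:30, 17:15-18:30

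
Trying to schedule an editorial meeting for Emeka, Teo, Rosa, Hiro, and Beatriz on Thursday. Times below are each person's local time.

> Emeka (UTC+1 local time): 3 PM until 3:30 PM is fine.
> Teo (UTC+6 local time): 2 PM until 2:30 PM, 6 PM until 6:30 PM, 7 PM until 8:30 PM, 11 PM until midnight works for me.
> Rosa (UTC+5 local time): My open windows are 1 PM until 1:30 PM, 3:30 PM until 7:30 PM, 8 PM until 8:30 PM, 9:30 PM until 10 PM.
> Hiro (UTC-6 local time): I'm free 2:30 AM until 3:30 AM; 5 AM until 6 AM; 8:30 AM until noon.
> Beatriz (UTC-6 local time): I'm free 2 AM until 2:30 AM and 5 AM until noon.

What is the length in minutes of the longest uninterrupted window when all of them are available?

0

Emeka in UTC: 14:00-14:30 (subtract 1h to convert from UTC+1).
Teo in UTC: 08:00-08:30, 12:00-12:30, 13:00-14:30, 17:00-18:00 (subtract 6h to convert from UTC+6).
Rosa in UTC: 08:00-08:30, 10:30-14:30, 15:00-15:30, 16:30-17:00 (subtract 5h to convert from UTC+5).
Hiro in UTC: 08:30-09:30, 11:00-12:00, 14:30-18:00 (add 6h to convert from UTC-6).
Beatriz in UTC: 08:00-08:30, 11:00-18:00 (add 6h to convert from UTC-6).
Emeka ∩ Teo: 14:00-14:30.
Emeka ∩ Teo ∩ Rosa: 14:00-14:30.
Emeka ∩ Teo ∩ Rosa ∩ Hiro: ∅.
Emeka ∩ Teo ∩ Rosa ∩ Hiro ∩ Beatriz: ∅.
There is no time when everyone is free.
No common window exists, so the longest block is 0 minutes.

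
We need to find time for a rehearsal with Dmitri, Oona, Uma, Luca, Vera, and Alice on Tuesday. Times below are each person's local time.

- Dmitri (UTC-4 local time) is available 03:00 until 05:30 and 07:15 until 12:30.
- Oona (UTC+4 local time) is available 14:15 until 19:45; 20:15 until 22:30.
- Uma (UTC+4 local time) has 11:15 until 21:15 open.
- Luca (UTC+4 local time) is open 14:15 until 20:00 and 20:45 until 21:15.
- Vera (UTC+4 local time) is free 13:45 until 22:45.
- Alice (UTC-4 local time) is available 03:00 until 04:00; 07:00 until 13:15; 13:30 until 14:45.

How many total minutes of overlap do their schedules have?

270

Dmitri in UTC: 07:00-09:30, 11:15-16:30 (add 4h to convert from UTC-4).
Oona in UTC: 10:15-15:45, 16:15-18:30 (subtract 4h to convert from UTC+4).
Uma in UTC: 07:15-17:15 (subtract 4h to convert from UTC+4).
Luca in UTC: 10:15-16:00, 16:45-17:15 (subtract 4h to convert from UTC+4).
Vera in UTC: 09:45-18:45 (subtract 4h to convert from UTC+4).
Alice in UTC: 07:00-08:00, 11:00-17:15, 17:30-18:45 (add 4h to convert from UTC-4).
Dmitri ∩ Oona: 11:15-15:45, 16:15-16:30.
Dmitri ∩ Oona ∩ Uma: 11:15-15:45, 16:15-16:30.
Dmitri ∩ Oona ∩ Uma ∩ Luca: 11:15-15:45.
Dmitri ∩ Oona ∩ Uma ∩ Luca ∩ Vera: 11:15-15:45.
Dmitri ∩ Oona ∩ Uma ∩ Luca ∩ Vera ∩ Alice: 11:15-15:45.
That's a single block of 270 minutes.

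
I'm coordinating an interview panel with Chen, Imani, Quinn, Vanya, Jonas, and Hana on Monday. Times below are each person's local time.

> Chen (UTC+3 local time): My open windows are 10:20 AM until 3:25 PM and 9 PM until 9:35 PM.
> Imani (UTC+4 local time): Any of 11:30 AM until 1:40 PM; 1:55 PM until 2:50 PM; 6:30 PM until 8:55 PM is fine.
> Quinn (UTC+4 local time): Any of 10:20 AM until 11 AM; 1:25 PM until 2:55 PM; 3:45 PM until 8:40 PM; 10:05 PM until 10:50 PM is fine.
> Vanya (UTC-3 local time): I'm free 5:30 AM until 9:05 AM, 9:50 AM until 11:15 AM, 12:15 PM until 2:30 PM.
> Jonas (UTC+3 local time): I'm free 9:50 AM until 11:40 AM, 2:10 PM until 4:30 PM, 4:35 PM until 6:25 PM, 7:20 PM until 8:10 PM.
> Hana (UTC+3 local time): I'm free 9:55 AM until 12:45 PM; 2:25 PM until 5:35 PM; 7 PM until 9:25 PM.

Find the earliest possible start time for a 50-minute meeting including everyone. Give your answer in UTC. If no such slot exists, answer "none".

Chen in UTC: 07:20-12:25, 18:00-18:35 (subtract 3h to convert from UTC+3).
Imani in UTC: 07:30-09:40, 09:55-10:50, 14:30-16:55 (subtract 4h to convert from UTC+4).
Quinn in UTC: 06:20-07:00, 09:25-10:55, 11:45-16:40, 18:05-18:50 (subtract 4h to convert from UTC+4).
Vanya in UTC: 08:30-12:05, 12:50-14:15, 15:15-17:30 (add 3h to convert from UTC-3).
Jonas in UTC: 06:50-08:40, 11:10-13:30, 13:35-15:25, 16:20-17:10 (subtract 3h to convert from UTC+3).
Hana in UTC: 06:55-09:45, 11:25-14:35, 16:00-18:25 (subtract 3h to convert from UTC+3).
Chen ∩ Imani: 07:30-09:40, 09:55-10:50.
Chen ∩ Imani ∩ Quinn: 09:25-09:40, 09:55-10:50.
Chen ∩ Imani ∩ Quinn ∩ Vanya: 09:25-09:40, 09:55-10:50.
Chen ∩ Imani ∩ Quinn ∩ Vanya ∩ Jonas: ∅.
Chen ∩ Imani ∩ Quinn ∩ Vanya ∩ Jonas ∩ Hana: ∅.
There is no time when everyone is free.
No common window is at least 50 minutes long.

none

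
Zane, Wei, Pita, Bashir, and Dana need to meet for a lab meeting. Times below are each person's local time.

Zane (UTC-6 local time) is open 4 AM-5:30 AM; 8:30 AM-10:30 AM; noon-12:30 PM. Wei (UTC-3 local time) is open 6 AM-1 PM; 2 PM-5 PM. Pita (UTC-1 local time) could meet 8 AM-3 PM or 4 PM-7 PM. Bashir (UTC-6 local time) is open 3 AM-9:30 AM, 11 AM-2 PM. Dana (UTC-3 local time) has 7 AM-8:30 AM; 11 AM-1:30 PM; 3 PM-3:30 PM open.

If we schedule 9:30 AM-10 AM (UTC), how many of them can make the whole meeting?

3

Zane in UTC: 10:00-11:30, 14:30-16:30, 18:00-18:30 (add 6h to convert from UTC-6).
Wei in UTC: 09:00-16:00, 17:00-20:00 (add 3h to convert from UTC-3).
Pita in UTC: 09:00-16:00, 17:00-20:00 (add 1h to convert from UTC-1).
Bashir in UTC: 09:00-15:30, 17:00-20:00 (add 6h to convert from UTC-6).
Dana in UTC: 10:00-11:30, 14:00-16:30, 18:00-18:30 (add 3h to convert from UTC-3).
Wei, Pita, and Bashir can make the full 09:30-10:00 slot — that's 3.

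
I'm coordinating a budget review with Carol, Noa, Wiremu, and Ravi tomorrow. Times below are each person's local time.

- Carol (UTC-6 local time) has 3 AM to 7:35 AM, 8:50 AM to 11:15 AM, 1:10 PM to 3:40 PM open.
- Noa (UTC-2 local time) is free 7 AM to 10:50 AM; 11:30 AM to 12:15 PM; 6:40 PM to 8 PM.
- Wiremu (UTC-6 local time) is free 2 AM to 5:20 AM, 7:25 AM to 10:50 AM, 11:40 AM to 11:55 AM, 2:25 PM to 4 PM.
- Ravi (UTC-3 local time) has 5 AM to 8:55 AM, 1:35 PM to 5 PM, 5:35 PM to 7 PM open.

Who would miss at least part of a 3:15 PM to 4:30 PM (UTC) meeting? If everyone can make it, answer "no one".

Noa, Ravi

Carol in UTC: 09:00-13:35, 14:50-17:15, 19:10-21:40 (add 6h to convert from UTC-6).
Noa in UTC: 09:00-12:50, 13:30-14:15, 20:40-22:00 (add 2h to convert from UTC-2).
Wiremu in UTC: 08:00-11:20, 13:25-16:50, 17:40-17:55, 20:25-22:00 (add 6h to convert from UTC-6).
Ravi in UTC: 08:00-11:55, 16:35-20:00, 20:35-22:00 (add 3h to convert from UTC-3).
Carol: free for 15:15-16:30. Noa: not fully free for 15:15-16:30. Wiremu: free for 15:15-16:30. Ravi: not fully free for 15:15-16:30.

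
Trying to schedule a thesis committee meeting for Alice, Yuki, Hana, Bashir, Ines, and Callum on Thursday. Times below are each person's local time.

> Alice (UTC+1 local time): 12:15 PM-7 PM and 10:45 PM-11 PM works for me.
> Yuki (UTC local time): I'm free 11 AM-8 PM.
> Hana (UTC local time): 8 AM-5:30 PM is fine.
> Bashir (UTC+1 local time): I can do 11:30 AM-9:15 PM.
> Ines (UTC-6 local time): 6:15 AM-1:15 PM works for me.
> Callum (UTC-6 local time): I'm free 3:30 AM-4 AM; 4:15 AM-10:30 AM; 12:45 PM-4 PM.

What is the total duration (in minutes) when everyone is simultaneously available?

Alice in UTC: 11:15-18:00, 21:45-22:00 (subtract 1h to convert from UTC+1).
Yuki in UTC: 11:00-20:00.
Hana in UTC: 08:00-17:30.
Bashir in UTC: 10:30-20:15 (subtract 1h to convert from UTC+1).
Ines in UTC: 12:15-19:15 (add 6h to convert from UTC-6).
Callum in UTC: 09:30-10:00, 10:15-16:30, 18:45-22:00 (add 6h to convert from UTC-6).
Alice ∩ Yuki: 11:15-18:00.
Alice ∩ Yuki ∩ Hana: 11:15-17:30.
Alice ∩ Yuki ∩ Hana ∩ Bashir: 11:15-17:30.
Alice ∩ Yuki ∩ Hana ∩ Bashir ∩ Ines: 12:15-17:30.
Alice ∩ Yuki ∩ Hana ∩ Bashir ∩ Ines ∩ Callum: 12:15-16:30.
That's a single block of 255 minutes.

255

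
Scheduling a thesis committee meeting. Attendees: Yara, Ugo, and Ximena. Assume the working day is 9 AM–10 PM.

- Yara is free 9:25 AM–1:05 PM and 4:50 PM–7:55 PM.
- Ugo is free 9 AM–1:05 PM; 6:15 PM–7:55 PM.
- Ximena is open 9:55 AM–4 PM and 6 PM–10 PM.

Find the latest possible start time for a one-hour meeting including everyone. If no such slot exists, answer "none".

18:55

Yara ∩ Ugo: 09:25-13:05, 18:15-19:55.
Yara ∩ Ugo ∩ Ximena: 09:55-13:05, 18:15-19:55.
Those are the intersection windows.
The last common window of at least 60 minutes is 18:15-19:55; a 60-minute meeting can start as late as 18:55 and still end by 19:55.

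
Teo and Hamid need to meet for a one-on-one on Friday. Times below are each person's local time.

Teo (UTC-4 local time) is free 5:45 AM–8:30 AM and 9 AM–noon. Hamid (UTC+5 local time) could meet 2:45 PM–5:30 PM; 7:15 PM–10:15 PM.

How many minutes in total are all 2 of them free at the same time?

Teo in UTC: 09:45-12:30, 13:00-16:00 (add 4h to convert from UTC-4).
Hamid in UTC: 09:45-12:30, 14:15-17:15 (subtract 5h to convert from UTC+5).
Teo ∩ Hamid: 09:45-12:30, 14:15-16:00.
Summing the common windows: 165 + 105 = 270 minutes.

270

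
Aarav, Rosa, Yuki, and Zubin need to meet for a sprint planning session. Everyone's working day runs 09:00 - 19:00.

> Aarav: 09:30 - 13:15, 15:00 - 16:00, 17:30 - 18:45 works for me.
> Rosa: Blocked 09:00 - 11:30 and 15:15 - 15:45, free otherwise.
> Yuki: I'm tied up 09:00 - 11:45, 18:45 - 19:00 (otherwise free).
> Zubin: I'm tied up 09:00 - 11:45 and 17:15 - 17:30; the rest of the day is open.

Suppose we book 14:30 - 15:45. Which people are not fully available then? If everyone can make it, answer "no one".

Aarav free: 09:30-13:15, 15:00-16:00, 17:30-18:45.
Rosa free: 11:30-15:15, 15:45-19:00 (invert busy blocks within the working day).
Yuki free: 11:45-18:45 (invert busy blocks within the working day).
Zubin free: 11:45-17:15, 17:30-19:00 (invert busy blocks within the working day).
Aarav: not fully free for 14:30-15:45. Rosa: not fully free for 14:30-15:45. Yuki: free for 14:30-15:45. Zubin: free for 14:30-15:45.

Aarav, Rosa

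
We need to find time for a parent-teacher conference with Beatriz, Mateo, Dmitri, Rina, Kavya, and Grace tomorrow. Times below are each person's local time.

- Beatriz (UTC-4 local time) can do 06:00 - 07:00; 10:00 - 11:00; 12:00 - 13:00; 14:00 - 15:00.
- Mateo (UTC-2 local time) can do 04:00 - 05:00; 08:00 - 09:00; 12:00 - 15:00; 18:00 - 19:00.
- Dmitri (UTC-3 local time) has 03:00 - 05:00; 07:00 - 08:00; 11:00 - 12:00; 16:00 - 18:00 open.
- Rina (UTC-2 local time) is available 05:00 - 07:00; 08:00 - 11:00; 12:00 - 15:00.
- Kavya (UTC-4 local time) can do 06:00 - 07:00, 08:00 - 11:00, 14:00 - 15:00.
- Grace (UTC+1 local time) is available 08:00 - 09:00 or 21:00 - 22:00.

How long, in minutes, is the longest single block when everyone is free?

0

Beatriz in UTC: 10:00-11:00, 14:00-15:00, 16:00-17:00, 18:00-19:00 (add 4h to convert from UTC-4).
Mateo in UTC: 06:00-07:00, 10:00-11:00, 14:00-17:00, 20:00-21:00 (add 2h to convert from UTC-2).
Dmitri in UTC: 06:00-08:00, 10:00-11:00, 14:00-15:00, 19:00-21:00 (add 3h to convert from UTC-3).
Rina in UTC: 07:00-09:00, 10:00-13:00, 14:00-17:00 (add 2h to convert from UTC-2).
Kavya in UTC: 10:00-11:00, 12:00-15:00, 18:00-19:00 (add 4h to convert from UTC-4).
Grace in UTC: 07:00-08:00, 20:00-21:00 (subtract 1h to convert from UTC+1).
Beatriz ∩ Mateo: 10:00-11:00, 14:00-15:00, 16:00-17:00.
Beatriz ∩ Mateo ∩ Dmitri: 10:00-11:00, 14:00-15:00.
Beatriz ∩ Mateo ∩ Dmitri ∩ Rina: 10:00-11:00, 14:00-15:00.
Beatriz ∩ Mateo ∩ Dmitri ∩ Rina ∩ Kavya: 10:00-11:00, 14:00-15:00.
Beatriz ∩ Mateo ∩ Dmitri ∩ Rina ∩ Kavya ∩ Grace: ∅.
There is no time when everyone is free.
No common window exists, so the longest block is 0 minutes.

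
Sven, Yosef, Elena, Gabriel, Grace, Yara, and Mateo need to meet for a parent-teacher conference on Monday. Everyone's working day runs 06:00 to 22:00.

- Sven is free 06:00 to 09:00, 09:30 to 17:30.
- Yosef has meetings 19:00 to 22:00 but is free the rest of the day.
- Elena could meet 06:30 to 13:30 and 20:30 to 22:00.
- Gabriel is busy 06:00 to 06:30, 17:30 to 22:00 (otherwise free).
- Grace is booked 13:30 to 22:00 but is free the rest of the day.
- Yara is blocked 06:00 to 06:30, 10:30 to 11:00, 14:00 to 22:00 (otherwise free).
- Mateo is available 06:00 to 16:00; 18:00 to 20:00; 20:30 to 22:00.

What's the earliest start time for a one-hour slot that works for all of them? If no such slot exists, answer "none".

Sven free: 06:00-09:00, 09:30-17:30.
Yosef free: 06:00-19:00 (invert busy blocks within the working day).
Elena free: 06:30-13:30, 20:30-22:00.
Gabriel free: 06:30-17:30 (invert busy blocks within the working day).
Grace free: 06:00-13:30 (invert busy blocks within the working day).
Yara free: 06:30-10:30, 11:00-14:00 (invert busy blocks within the working day).
Mateo free: 06:00-16:00, 18:00-20:00, 20:30-22:00.
Sven ∩ Yosef: 06:00-09:00, 09:30-17:30.
Sven ∩ Yosef ∩ Elena: 06:30-09:00, 09:30-13:30.
Sven ∩ Yosef ∩ Elena ∩ Gabriel: 06:30-09:00, 09:30-13:30.
Sven ∩ Yosef ∩ Elena ∩ Gabriel ∩ Grace: 06:30-09:00, 09:30-13:30.
Sven ∩ Yosef ∩ Elena ∩ Gabriel ∩ Grace ∩ Yara: 06:30-09:00, 09:30-10:30, 11:00-13:30.
Sven ∩ Yosef ∩ Elena ∩ Gabriel ∩ Grace ∩ Yara ∩ Mateo: 06:30-09:00, 09:30-10:30, 11:00-13:30.
Those are the intersection windows.
The first common window of at least 60 minutes is 06:30-09:00, so the earliest start is 06:30.

06:30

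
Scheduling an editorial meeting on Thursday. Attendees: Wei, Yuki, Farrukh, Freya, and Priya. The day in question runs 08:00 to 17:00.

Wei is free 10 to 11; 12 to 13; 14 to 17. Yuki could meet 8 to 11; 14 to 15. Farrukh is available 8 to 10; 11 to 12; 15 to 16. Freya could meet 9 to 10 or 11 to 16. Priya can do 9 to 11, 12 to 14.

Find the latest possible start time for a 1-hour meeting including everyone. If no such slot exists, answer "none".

none

Wei ∩ Yuki: 10:00-11:00, 14:00-15:00.
Wei ∩ Yuki ∩ Farrukh: ∅.
Wei ∩ Yuki ∩ Farrukh ∩ Freya: ∅.
Wei ∩ Yuki ∩ Farrukh ∩ Freya ∩ Priya: ∅.
There is no time when everyone is free.
No common window is at least 60 minutes long.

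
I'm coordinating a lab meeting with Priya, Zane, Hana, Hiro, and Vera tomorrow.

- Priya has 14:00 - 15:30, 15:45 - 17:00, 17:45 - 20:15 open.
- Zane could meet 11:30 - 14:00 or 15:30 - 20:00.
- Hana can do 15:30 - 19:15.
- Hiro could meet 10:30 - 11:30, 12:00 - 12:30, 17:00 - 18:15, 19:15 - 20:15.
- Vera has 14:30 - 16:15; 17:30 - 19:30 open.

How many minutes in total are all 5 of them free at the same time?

Priya ∩ Zane: 15:45-17:00, 17:45-20:00.
Priya ∩ Zane ∩ Hana: 15:45-17:00, 17:45-19:15.
Priya ∩ Zane ∩ Hana ∩ Hiro: 17:45-18:15.
Priya ∩ Zane ∩ Hana ∩ Hiro ∩ Vera: 17:45-18:15.
That's a single block of 30 minutes.

30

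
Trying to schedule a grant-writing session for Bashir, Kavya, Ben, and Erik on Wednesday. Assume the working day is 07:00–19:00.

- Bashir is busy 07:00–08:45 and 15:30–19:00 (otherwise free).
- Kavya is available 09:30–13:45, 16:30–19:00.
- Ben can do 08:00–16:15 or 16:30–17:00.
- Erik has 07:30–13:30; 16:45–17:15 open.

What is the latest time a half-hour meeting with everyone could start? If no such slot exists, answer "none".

Bashir free: 08:45-15:30 (invert busy blocks within the working day).
Kavya free: 09:30-13:45, 16:30-19:00.
Ben free: 08:00-16:15, 16:30-17:00.
Erik free: 07:30-13:30, 16:45-17:15.
Bashir ∩ Kavya: 09:30-13:45.
Bashir ∩ Kavya ∩ Ben: 09:30-13:45.
Bashir ∩ Kavya ∩ Ben ∩ Erik: 09:30-13:30.
Those are the intersection windows.
The last common window of at least 30 minutes is 09:30-13:30; a 30-minute meeting can start as late as 13:00 and still end by 13:30.

13:00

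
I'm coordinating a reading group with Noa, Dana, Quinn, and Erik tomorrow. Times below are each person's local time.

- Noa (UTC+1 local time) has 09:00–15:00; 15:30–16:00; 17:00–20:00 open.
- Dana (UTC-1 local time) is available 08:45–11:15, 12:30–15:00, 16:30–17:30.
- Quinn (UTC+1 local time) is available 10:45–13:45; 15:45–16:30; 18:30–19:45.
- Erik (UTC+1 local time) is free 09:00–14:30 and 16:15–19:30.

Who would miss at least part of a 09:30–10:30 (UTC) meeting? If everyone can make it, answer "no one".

Noa in UTC: 08:00-14:00, 14:30-15:00, 16:00-19:00 (subtract 1h to convert from UTC+1).
Dana in UTC: 09:45-12:15, 13:30-16:00, 17:30-18:30 (add 1h to convert from UTC-1).
Quinn in UTC: 09:45-12:45, 14:45-15:30, 17:30-18:45 (subtract 1h to convert from UTC+1).
Erik in UTC: 08:00-13:30, 15:15-18:30 (subtract 1h to convert from UTC+1).
Noa: free for 09:30-10:30. Dana: not fully free for 09:30-10:30. Quinn: not fully free for 09:30-10:30. Erik: free for 09:30-10:30.

Dana, Quinn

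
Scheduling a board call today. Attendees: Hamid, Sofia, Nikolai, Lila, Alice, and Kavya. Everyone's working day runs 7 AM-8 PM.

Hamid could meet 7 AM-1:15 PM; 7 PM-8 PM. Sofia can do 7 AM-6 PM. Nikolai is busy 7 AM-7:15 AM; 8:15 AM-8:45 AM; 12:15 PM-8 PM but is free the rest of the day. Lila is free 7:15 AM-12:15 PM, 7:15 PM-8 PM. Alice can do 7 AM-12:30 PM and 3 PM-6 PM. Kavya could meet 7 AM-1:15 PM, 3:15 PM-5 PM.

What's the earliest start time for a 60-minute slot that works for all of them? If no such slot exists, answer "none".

07:15

Hamid free: 07:00-13:15, 19:00-20:00.
Sofia free: 07:00-18:00.
Nikolai free: 07:15-08:15, 08:45-12:15 (invert busy blocks within the working day).
Lila free: 07:15-12:15, 19:15-20:00.
Alice free: 07:00-12:30, 15:00-18:00.
Kavya free: 07:00-13:15, 15:15-17:00.
Hamid ∩ Sofia: 07:00-13:15.
Hamid ∩ Sofia ∩ Nikolai: 07:15-08:15, 08:45-12:15.
Hamid ∩ Sofia ∩ Nikolai ∩ Lila: 07:15-08:15, 08:45-12:15.
Hamid ∩ Sofia ∩ Nikolai ∩ Lila ∩ Alice: 07:15-08:15, 08:45-12:15.
Hamid ∩ Sofia ∩ Nikolai ∩ Lila ∩ Alice ∩ Kavya: 07:15-08:15, 08:45-12:15.
The first common window of at least 60 minutes is 07:15-08:15, so the earliest start is 07:15.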